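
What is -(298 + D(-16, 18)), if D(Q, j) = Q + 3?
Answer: -285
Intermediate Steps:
D(Q, j) = 3 + Q
-(298 + D(-16, 18)) = -(298 + (3 - 16)) = -(298 - 13) = -1*285 = -285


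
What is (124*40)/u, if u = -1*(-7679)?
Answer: 4960/7679 ≈ 0.64592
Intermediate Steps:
u = 7679
(124*40)/u = (124*40)/7679 = 4960*(1/7679) = 4960/7679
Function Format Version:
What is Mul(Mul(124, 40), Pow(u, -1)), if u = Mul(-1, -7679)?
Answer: Rational(4960, 7679) ≈ 0.64592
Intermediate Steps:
u = 7679
Mul(Mul(124, 40), Pow(u, -1)) = Mul(Mul(124, 40), Pow(7679, -1)) = Mul(4960, Rational(1, 7679)) = Rational(4960, 7679)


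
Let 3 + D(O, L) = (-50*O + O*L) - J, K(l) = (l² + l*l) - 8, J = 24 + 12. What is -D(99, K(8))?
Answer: -6891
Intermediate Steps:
J = 36
K(l) = -8 + 2*l² (K(l) = (l² + l²) - 8 = 2*l² - 8 = -8 + 2*l²)
D(O, L) = -39 - 50*O + L*O (D(O, L) = -3 + ((-50*O + O*L) - 1*36) = -3 + ((-50*O + L*O) - 36) = -3 + (-36 - 50*O + L*O) = -39 - 50*O + L*O)
-D(99, K(8)) = -(-39 - 50*99 + (-8 + 2*8²)*99) = -(-39 - 4950 + (-8 + 2*64)*99) = -(-39 - 4950 + (-8 + 128)*99) = -(-39 - 4950 + 120*99) = -(-39 - 4950 + 11880) = -1*6891 = -6891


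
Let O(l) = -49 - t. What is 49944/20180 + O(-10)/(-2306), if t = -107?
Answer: 14250053/5816885 ≈ 2.4498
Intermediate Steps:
O(l) = 58 (O(l) = -49 - 1*(-107) = -49 + 107 = 58)
49944/20180 + O(-10)/(-2306) = 49944/20180 + 58/(-2306) = 49944*(1/20180) + 58*(-1/2306) = 12486/5045 - 29/1153 = 14250053/5816885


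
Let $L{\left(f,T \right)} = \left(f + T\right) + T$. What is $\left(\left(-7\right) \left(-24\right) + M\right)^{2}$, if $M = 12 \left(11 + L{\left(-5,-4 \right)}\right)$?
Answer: $20736$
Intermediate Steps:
$L{\left(f,T \right)} = f + 2 T$ ($L{\left(f,T \right)} = \left(T + f\right) + T = f + 2 T$)
$M = -24$ ($M = 12 \left(11 + \left(-5 + 2 \left(-4\right)\right)\right) = 12 \left(11 - 13\right) = 12 \left(-2\right) = -24$)
$\left(\left(-7\right) \left(-24\right) + M\right)^{2} = \left(\left(-7\right) \left(-24\right) - 24\right)^{2} = \left(168 - 24\right)^{2} = 144^{2} = 20736$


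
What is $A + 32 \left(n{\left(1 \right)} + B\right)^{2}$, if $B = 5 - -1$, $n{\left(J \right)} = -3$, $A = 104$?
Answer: $392$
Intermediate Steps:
$B = 6$ ($B = 5 + 1 = 6$)
$A + 32 \left(n{\left(1 \right)} + B\right)^{2} = 104 + 32 \left(-3 + 6\right)^{2} = 104 + 32 \cdot 3^{2} = 104 + 32 \cdot 9 = 104 + 288 = 392$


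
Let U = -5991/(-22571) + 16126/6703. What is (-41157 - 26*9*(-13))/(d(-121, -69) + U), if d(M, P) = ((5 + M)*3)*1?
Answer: 164758526757/1492742003 ≈ 110.37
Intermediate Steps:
U = 404137619/151293413 (U = -5991*(-1/22571) + 16126*(1/6703) = 5991/22571 + 16126/6703 = 404137619/151293413 ≈ 2.6712)
d(M, P) = 15 + 3*M (d(M, P) = (15 + 3*M)*1 = 15 + 3*M)
(-41157 - 26*9*(-13))/(d(-121, -69) + U) = (-41157 - 26*9*(-13))/((15 + 3*(-121)) + 404137619/151293413) = (-41157 - 234*(-13))/((15 - 363) + 404137619/151293413) = (-41157 + 3042)/(-348 + 404137619/151293413) = -38115/(-52245970105/151293413) = -38115*(-151293413/52245970105) = 164758526757/1492742003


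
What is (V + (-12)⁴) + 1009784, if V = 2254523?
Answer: 3285043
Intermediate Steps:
(V + (-12)⁴) + 1009784 = (2254523 + (-12)⁴) + 1009784 = (2254523 + 20736) + 1009784 = 2275259 + 1009784 = 3285043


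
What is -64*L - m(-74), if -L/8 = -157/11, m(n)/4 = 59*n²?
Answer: -14296080/11 ≈ -1.2996e+6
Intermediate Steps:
m(n) = 236*n² (m(n) = 4*(59*n²) = 236*n²)
L = 1256/11 (L = -(-1256)/11 = -8*(-157/11) = 1256/11 ≈ 114.18)
-64*L - m(-74) = -64*1256/11 - 236*(-74)² = -80384/11 - 236*5476 = -80384/11 - 1*1292336 = -80384/11 - 1292336 = -14296080/11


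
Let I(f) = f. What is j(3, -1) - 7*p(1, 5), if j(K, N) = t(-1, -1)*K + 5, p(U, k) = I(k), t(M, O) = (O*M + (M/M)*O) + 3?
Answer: -21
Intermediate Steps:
t(M, O) = 3 + O + M*O (t(M, O) = (M*O + 1*O) + 3 = (M*O + O) + 3 = (O + M*O) + 3 = 3 + O + M*O)
p(U, k) = k
j(K, N) = 5 + 3*K (j(K, N) = (3 - 1 - 1*(-1))*K + 5 = (3 - 1 + 1)*K + 5 = 3*K + 5 = 5 + 3*K)
j(3, -1) - 7*p(1, 5) = (5 + 3*3) - 7*5 = (5 + 9) - 35 = 14 - 35 = -21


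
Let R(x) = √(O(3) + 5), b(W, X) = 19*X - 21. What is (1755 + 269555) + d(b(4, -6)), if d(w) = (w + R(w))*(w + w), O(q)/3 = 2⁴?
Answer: 307760 - 270*√53 ≈ 3.0579e+5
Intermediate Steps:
O(q) = 48 (O(q) = 3*2⁴ = 3*16 = 48)
b(W, X) = -21 + 19*X
R(x) = √53 (R(x) = √(48 + 5) = √53)
d(w) = 2*w*(w + √53) (d(w) = (w + √53)*(w + w) = (w + √53)*(2*w) = 2*w*(w + √53))
(1755 + 269555) + d(b(4, -6)) = (1755 + 269555) + 2*(-21 + 19*(-6))*((-21 + 19*(-6)) + √53) = 271310 + 2*(-21 - 114)*((-21 - 114) + √53) = 271310 + 2*(-135)*(-135 + √53) = 271310 + (36450 - 270*√53) = 307760 - 270*√53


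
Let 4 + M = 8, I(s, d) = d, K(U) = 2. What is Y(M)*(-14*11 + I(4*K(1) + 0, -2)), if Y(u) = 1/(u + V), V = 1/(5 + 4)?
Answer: -1404/37 ≈ -37.946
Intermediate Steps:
V = ⅑ (V = 1/9 = ⅑ ≈ 0.11111)
M = 4 (M = -4 + 8 = 4)
Y(u) = 1/(⅑ + u) (Y(u) = 1/(u + ⅑) = 1/(⅑ + u))
Y(M)*(-14*11 + I(4*K(1) + 0, -2)) = (9/(1 + 9*4))*(-14*11 - 2) = (9/(1 + 36))*(-154 - 2) = (9/37)*(-156) = -1404/37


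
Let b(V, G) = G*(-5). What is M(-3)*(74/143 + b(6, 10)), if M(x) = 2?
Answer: -14152/143 ≈ -98.965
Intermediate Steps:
b(V, G) = -5*G
M(-3)*(74/143 + b(6, 10)) = 2*(74/143 - 5*10) = 2*(74*(1/143) - 50) = 2*(74/143 - 50) = 2*(-7076/143) = -14152/143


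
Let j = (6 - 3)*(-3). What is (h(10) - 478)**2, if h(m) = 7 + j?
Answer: 230400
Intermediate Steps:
j = -9 (j = 3*(-3) = -9)
h(m) = -2 (h(m) = 7 - 9 = -2)
(h(10) - 478)**2 = (-2 - 478)**2 = (-480)**2 = 230400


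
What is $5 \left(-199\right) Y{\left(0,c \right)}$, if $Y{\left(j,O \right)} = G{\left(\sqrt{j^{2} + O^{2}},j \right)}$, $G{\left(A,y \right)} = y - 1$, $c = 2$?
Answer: $995$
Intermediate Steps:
$G{\left(A,y \right)} = -1 + y$
$Y{\left(j,O \right)} = -1 + j$
$5 \left(-199\right) Y{\left(0,c \right)} = 5 \left(-199\right) \left(-1 + 0\right) = \left(-995\right) \left(-1\right) = 995$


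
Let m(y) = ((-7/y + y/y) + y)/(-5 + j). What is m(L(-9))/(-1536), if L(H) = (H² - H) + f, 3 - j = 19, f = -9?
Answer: 6635/2612736 ≈ 0.0025395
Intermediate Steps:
j = -16 (j = 3 - 1*19 = 3 - 19 = -16)
L(H) = -9 + H² - H (L(H) = (H² - H) - 9 = -9 + H² - H)
m(y) = -1/21 - y/21 + 1/(3*y) (m(y) = ((-7/y + y/y) + y)/(-5 - 16) = ((-7/y + 1) + y)/(-21) = ((1 - 7/y) + y)*(-1/21) = (1 + y - 7/y)*(-1/21) = -1/21 - y/21 + 1/(3*y))
m(L(-9))/(-1536) = ((7 - (-9 + (-9)² - 1*(-9)) - (-9 + (-9)² - 1*(-9))²)/(21*(-9 + (-9)² - 1*(-9))))/(-1536) = ((7 - (-9 + 81 + 9) - (-9 + 81 + 9)²)/(21*(-9 + 81 + 9)))*(-1/1536) = ((1/21)*(7 - 1*81 - 1*81²)/81)*(-1/1536) = ((1/21)*(1/81)*(7 - 81 - 1*6561))*(-1/1536) = ((1/21)*(1/81)*(7 - 81 - 6561))*(-1/1536) = ((1/21)*(1/81)*(-6635))*(-1/1536) = -6635/1701*(-1/1536) = 6635/2612736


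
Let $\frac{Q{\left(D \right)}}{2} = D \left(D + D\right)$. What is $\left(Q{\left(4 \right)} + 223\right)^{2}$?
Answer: $82369$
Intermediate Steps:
$Q{\left(D \right)} = 4 D^{2}$ ($Q{\left(D \right)} = 2 D \left(D + D\right) = 2 D 2 D = 2 \cdot 2 D^{2} = 4 D^{2}$)
$\left(Q{\left(4 \right)} + 223\right)^{2} = \left(4 \cdot 4^{2} + 223\right)^{2} = \left(4 \cdot 16 + 223\right)^{2} = \left(64 + 223\right)^{2} = 287^{2} = 82369$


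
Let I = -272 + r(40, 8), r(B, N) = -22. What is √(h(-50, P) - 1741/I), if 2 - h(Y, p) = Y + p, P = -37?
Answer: √167442/42 ≈ 9.7428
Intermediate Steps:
I = -294 (I = -272 - 22 = -294)
h(Y, p) = 2 - Y - p (h(Y, p) = 2 - (Y + p) = 2 + (-Y - p) = 2 - Y - p)
√(h(-50, P) - 1741/I) = √((2 - 1*(-50) - 1*(-37)) - 1741/(-294)) = √((2 + 50 + 37) - 1741*(-1/294)) = √(89 + 1741/294) = √(27907/294) = √167442/42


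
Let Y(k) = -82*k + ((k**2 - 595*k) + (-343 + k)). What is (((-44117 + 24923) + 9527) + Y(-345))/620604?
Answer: 342235/620604 ≈ 0.55145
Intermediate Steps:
Y(k) = -343 + k**2 - 676*k (Y(k) = -82*k + (-343 + k**2 - 594*k) = -343 + k**2 - 676*k)
(((-44117 + 24923) + 9527) + Y(-345))/620604 = (((-44117 + 24923) + 9527) + (-343 + (-345)**2 - 676*(-345)))/620604 = ((-19194 + 9527) + (-343 + 119025 + 233220))*(1/620604) = (-9667 + 351902)*(1/620604) = 342235*(1/620604) = 342235/620604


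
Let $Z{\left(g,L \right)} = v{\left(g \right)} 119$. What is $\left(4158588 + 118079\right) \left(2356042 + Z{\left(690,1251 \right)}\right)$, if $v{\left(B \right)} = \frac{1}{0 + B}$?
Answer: $\frac{6952445388613033}{690} \approx 1.0076 \cdot 10^{13}$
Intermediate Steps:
$v{\left(B \right)} = \frac{1}{B}$
$Z{\left(g,L \right)} = \frac{119}{g}$ ($Z{\left(g,L \right)} = \frac{1}{g} 119 = \frac{119}{g}$)
$\left(4158588 + 118079\right) \left(2356042 + Z{\left(690,1251 \right)}\right) = \left(4158588 + 118079\right) \left(2356042 + \frac{119}{690}\right) = 4276667 \left(2356042 + 119 \cdot \frac{1}{690}\right) = 4276667 \left(2356042 + \frac{119}{690}\right) = 4276667 \cdot \frac{1625669099}{690} = \frac{6952445388613033}{690}$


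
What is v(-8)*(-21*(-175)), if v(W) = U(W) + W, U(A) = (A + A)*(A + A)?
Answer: 911400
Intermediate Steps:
U(A) = 4*A² (U(A) = (2*A)*(2*A) = 4*A²)
v(W) = W + 4*W² (v(W) = 4*W² + W = W + 4*W²)
v(-8)*(-21*(-175)) = (-8*(1 + 4*(-8)))*(-21*(-175)) = -8*(1 - 32)*3675 = -8*(-31)*3675 = 248*3675 = 911400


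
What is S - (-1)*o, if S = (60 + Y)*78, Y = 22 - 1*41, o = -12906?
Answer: -9708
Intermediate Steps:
Y = -19 (Y = 22 - 41 = -19)
S = 3198 (S = (60 - 19)*78 = 41*78 = 3198)
S - (-1)*o = 3198 - (-1)*(-12906) = 3198 - 1*12906 = 3198 - 12906 = -9708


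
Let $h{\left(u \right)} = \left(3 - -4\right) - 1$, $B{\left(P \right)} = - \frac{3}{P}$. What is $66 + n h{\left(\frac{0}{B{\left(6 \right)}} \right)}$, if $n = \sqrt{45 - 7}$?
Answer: $66 + 6 \sqrt{38} \approx 102.99$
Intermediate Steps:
$n = \sqrt{38} \approx 6.1644$
$h{\left(u \right)} = 6$ ($h{\left(u \right)} = \left(3 + 4\right) - 1 = 7 - 1 = 6$)
$66 + n h{\left(\frac{0}{B{\left(6 \right)}} \right)} = 66 + \sqrt{38} \cdot 6 = 66 + 6 \sqrt{38}$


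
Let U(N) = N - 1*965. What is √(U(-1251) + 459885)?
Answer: √457669 ≈ 676.51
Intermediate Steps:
U(N) = -965 + N (U(N) = N - 965 = -965 + N)
√(U(-1251) + 459885) = √((-965 - 1251) + 459885) = √(-2216 + 459885) = √457669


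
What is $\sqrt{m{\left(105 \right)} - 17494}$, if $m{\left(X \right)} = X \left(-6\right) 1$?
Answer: $2 i \sqrt{4531} \approx 134.63 i$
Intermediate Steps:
$m{\left(X \right)} = - 6 X$ ($m{\left(X \right)} = - 6 X 1 = - 6 X$)
$\sqrt{m{\left(105 \right)} - 17494} = \sqrt{\left(-6\right) 105 - 17494} = \sqrt{-630 - 17494} = \sqrt{-18124} = 2 i \sqrt{4531}$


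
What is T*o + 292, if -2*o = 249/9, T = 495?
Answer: -13111/2 ≈ -6555.5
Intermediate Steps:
o = -83/6 (o = -249/(2*9) = -½*83/3 = -83/6 ≈ -13.833)
T*o + 292 = 495*(-83/6) + 292 = -13695/2 + 292 = -13111/2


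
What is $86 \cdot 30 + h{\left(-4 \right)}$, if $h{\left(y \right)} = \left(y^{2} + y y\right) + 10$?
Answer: $2622$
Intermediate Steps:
$h{\left(y \right)} = 10 + 2 y^{2}$ ($h{\left(y \right)} = \left(y^{2} + y^{2}\right) + 10 = 2 y^{2} + 10 = 10 + 2 y^{2}$)
$86 \cdot 30 + h{\left(-4 \right)} = 86 \cdot 30 + \left(10 + 2 \left(-4\right)^{2}\right) = 2580 + \left(10 + 2 \cdot 16\right) = 2580 + \left(10 + 32\right) = 2580 + 42 = 2622$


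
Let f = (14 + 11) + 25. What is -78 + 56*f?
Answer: 2722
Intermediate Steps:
f = 50 (f = 25 + 25 = 50)
-78 + 56*f = -78 + 56*50 = -78 + 2800 = 2722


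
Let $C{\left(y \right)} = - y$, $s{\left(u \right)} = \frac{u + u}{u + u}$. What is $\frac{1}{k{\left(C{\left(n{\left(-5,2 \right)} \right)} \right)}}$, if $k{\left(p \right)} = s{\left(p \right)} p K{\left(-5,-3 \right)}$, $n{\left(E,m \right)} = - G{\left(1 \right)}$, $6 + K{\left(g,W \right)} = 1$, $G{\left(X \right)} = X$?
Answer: $- \frac{1}{5} \approx -0.2$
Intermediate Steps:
$s{\left(u \right)} = 1$ ($s{\left(u \right)} = \frac{2 u}{2 u} = 2 u \frac{1}{2 u} = 1$)
$K{\left(g,W \right)} = -5$ ($K{\left(g,W \right)} = -6 + 1 = -5$)
$n{\left(E,m \right)} = -1$ ($n{\left(E,m \right)} = \left(-1\right) 1 = -1$)
$k{\left(p \right)} = - 5 p$ ($k{\left(p \right)} = 1 p \left(-5\right) = p \left(-5\right) = - 5 p$)
$\frac{1}{k{\left(C{\left(n{\left(-5,2 \right)} \right)} \right)}} = \frac{1}{\left(-5\right) \left(\left(-1\right) \left(-1\right)\right)} = \frac{1}{\left(-5\right) 1} = \frac{1}{-5} = - \frac{1}{5}$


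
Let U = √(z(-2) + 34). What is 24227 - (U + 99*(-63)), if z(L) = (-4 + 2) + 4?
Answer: 30458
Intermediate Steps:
z(L) = 2 (z(L) = -2 + 4 = 2)
U = 6 (U = √(2 + 34) = √36 = 6)
24227 - (U + 99*(-63)) = 24227 - (6 + 99*(-63)) = 24227 - (6 - 6237) = 24227 - 1*(-6231) = 24227 + 6231 = 30458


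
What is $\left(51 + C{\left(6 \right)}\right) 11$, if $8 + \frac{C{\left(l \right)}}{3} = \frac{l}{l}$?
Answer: $330$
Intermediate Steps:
$C{\left(l \right)} = -21$ ($C{\left(l \right)} = -24 + 3 \frac{l}{l} = -24 + 3 \cdot 1 = -24 + 3 = -21$)
$\left(51 + C{\left(6 \right)}\right) 11 = \left(51 - 21\right) 11 = 30 \cdot 11 = 330$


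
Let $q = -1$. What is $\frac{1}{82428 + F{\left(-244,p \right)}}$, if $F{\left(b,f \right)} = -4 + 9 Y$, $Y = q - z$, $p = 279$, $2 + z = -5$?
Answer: $\frac{1}{82478} \approx 1.2124 \cdot 10^{-5}$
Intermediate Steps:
$z = -7$ ($z = -2 - 5 = -7$)
$Y = 6$ ($Y = -1 - -7 = -1 + 7 = 6$)
$F{\left(b,f \right)} = 50$ ($F{\left(b,f \right)} = -4 + 9 \cdot 6 = -4 + 54 = 50$)
$\frac{1}{82428 + F{\left(-244,p \right)}} = \frac{1}{82428 + 50} = \frac{1}{82478}$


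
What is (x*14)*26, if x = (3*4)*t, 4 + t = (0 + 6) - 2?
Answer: 0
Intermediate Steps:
t = 0 (t = -4 + ((0 + 6) - 2) = -4 + (6 - 2) = -4 + 4 = 0)
x = 0 (x = (3*4)*0 = 12*0 = 0)
(x*14)*26 = (0*14)*26 = 0*26 = 0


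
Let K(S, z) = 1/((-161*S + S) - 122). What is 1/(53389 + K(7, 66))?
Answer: 1242/66309137 ≈ 1.8730e-5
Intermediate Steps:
K(S, z) = 1/(-122 - 160*S) (K(S, z) = 1/(-160*S - 122) = 1/(-122 - 160*S))
1/(53389 + K(7, 66)) = 1/(53389 - 1/(122 + 160*7)) = 1/(53389 - 1/(122 + 1120)) = 1/(53389 - 1/1242) = 1/(66309137/1242) = 1242/66309137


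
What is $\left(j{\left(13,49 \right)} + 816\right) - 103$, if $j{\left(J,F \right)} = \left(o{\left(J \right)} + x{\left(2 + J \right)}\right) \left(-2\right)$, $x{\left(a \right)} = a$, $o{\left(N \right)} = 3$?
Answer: $677$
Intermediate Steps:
$j{\left(J,F \right)} = -10 - 2 J$ ($j{\left(J,F \right)} = \left(3 + \left(2 + J\right)\right) \left(-2\right) = \left(5 + J\right) \left(-2\right) = -10 - 2 J$)
$\left(j{\left(13,49 \right)} + 816\right) - 103 = \left(\left(-10 - 26\right) + 816\right) - 103 = \left(-36 + 816\right) - 103 = 780 - 103 = 677$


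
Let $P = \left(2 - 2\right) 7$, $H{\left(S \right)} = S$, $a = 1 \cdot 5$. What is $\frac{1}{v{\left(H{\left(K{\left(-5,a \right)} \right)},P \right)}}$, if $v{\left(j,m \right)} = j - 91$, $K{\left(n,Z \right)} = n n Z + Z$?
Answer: $\frac{1}{39} \approx 0.025641$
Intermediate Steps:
$a = 5$
$K{\left(n,Z \right)} = Z + Z n^{2}$ ($K{\left(n,Z \right)} = n^{2} Z + Z = Z n^{2} + Z = Z + Z n^{2}$)
$P = 0$ ($P = 0 \cdot 7 = 0$)
$v{\left(j,m \right)} = -91 + j$
$\frac{1}{v{\left(H{\left(K{\left(-5,a \right)} \right)},P \right)}} = \frac{1}{-91 + 5 \left(1 + \left(-5\right)^{2}\right)} = \frac{1}{-91 + 5 \left(1 + 25\right)} = \frac{1}{-91 + 5 \cdot 26} = \frac{1}{-91 + 130} = \frac{1}{39}$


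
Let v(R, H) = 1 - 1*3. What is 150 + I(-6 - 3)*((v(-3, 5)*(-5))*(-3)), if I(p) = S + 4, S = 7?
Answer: -180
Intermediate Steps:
I(p) = 11 (I(p) = 7 + 4 = 11)
v(R, H) = -2 (v(R, H) = 1 - 3 = -2)
150 + I(-6 - 3)*((v(-3, 5)*(-5))*(-3)) = 150 + 11*(-2*(-5)*(-3)) = 150 + 11*(10*(-3)) = 150 + 11*(-30) = 150 - 330 = -180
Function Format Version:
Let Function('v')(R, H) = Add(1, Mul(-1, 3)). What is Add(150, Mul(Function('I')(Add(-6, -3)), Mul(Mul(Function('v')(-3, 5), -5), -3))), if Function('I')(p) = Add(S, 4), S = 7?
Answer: -180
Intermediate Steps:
Function('I')(p) = 11 (Function('I')(p) = Add(7, 4) = 11)
Function('v')(R, H) = -2 (Function('v')(R, H) = Add(1, -3) = -2)
Add(150, Mul(Function('I')(Add(-6, -3)), Mul(Mul(Function('v')(-3, 5), -5), -3))) = Add(150, Mul(11, Mul(Mul(-2, -5), -3))) = Add(150, Mul(11, Mul(10, -3))) = Add(150, Mul(11, -30)) = Add(150, -330) = -180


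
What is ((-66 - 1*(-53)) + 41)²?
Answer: 784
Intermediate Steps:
((-66 - 1*(-53)) + 41)² = ((-66 + 53) + 41)² = (-13 + 41)² = 28² = 784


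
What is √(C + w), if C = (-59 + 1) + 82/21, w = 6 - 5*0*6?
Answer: I*√21210/21 ≈ 6.9351*I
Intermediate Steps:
w = 6 (w = 6 + 0*6 = 6 + 0 = 6)
C = -1136/21 (C = -58 + 82*(1/21) = -58 + 82/21 = -1136/21 ≈ -54.095)
√(C + w) = √(-1136/21 + 6) = √(-1010/21) = I*√21210/21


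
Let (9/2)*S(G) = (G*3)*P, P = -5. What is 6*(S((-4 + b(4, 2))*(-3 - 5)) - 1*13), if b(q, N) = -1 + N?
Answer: -558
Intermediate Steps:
S(G) = -10*G/3 (S(G) = 2*((G*3)*(-5))/9 = 2*((3*G)*(-5))/9 = 2*(-15*G)/9 = -10*G/3)
6*(S((-4 + b(4, 2))*(-3 - 5)) - 1*13) = 6*(-10*(-4 + (-1 + 2))*(-3 - 5)/3 - 1*13) = 6*(-10*(-4 + 1)*(-8)/3 - 13) = 6*(-(-10)*(-8) - 13) = 6*(-10/3*24 - 13) = 6*(-80 - 13) = 6*(-93) = -558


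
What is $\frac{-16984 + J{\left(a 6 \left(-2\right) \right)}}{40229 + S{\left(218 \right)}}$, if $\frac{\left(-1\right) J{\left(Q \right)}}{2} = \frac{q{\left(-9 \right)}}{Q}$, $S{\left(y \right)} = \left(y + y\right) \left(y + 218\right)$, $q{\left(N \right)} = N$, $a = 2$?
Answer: $- \frac{67939}{921300} \approx -0.073743$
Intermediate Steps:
$S{\left(y \right)} = 2 y \left(218 + y\right)$
$J{\left(Q \right)} = \frac{18}{Q}$ ($J{\left(Q \right)} = - 2 \left(- \frac{9}{Q}\right) = \frac{18}{Q}$)
$\frac{-16984 + J{\left(a 6 \left(-2\right) \right)}}{40229 + S{\left(218 \right)}} = \frac{-16984 + \frac{18}{2 \cdot 6 \left(-2\right)}}{40229 + 2 \cdot 218 \left(218 + 218\right)} = \frac{-16984 + \frac{18}{12 \left(-2\right)}}{40229 + 2 \cdot 218 \cdot 436} = \frac{-16984 + \frac{18}{-24}}{40229 + 190096} = \frac{-16984 + 18 \left(- \frac{1}{24}\right)}{230325} = \left(-16984 - \frac{3}{4}\right) \frac{1}{230325} = \left(- \frac{67939}{4}\right) \frac{1}{230325} = - \frac{67939}{921300}$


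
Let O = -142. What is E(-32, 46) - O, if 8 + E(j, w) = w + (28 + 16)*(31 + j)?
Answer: 136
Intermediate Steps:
E(j, w) = 1356 + w + 44*j (E(j, w) = -8 + (w + (28 + 16)*(31 + j)) = -8 + (w + 44*(31 + j)) = -8 + (w + (1364 + 44*j)) = -8 + (1364 + w + 44*j) = 1356 + w + 44*j)
E(-32, 46) - O = (1356 + 46 + 44*(-32)) - 1*(-142) = (1356 + 46 - 1408) + 142 = -6 + 142 = 136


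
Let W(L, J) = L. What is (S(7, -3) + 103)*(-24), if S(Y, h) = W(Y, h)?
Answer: -2640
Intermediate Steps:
S(Y, h) = Y
(S(7, -3) + 103)*(-24) = (7 + 103)*(-24) = 110*(-24) = -2640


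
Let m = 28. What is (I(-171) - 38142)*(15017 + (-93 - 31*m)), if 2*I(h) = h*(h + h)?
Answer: -125112456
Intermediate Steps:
I(h) = h² (I(h) = (h*(h + h))/2 = (h*(2*h))/2 = (2*h²)/2 = h²)
(I(-171) - 38142)*(15017 + (-93 - 31*m)) = ((-171)² - 38142)*(15017 + (-93 - 31*28)) = (29241 - 38142)*(15017 + (-93 - 868)) = -8901*(15017 - 961) = -8901*14056 = -125112456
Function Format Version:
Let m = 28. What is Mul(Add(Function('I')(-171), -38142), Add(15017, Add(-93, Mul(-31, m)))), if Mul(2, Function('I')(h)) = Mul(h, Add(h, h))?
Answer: -125112456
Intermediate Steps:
Function('I')(h) = Pow(h, 2) (Function('I')(h) = Mul(Rational(1, 2), Mul(h, Add(h, h))) = Mul(Rational(1, 2), Mul(h, Mul(2, h))) = Mul(Rational(1, 2), Mul(2, Pow(h, 2))) = Pow(h, 2))
Mul(Add(Function('I')(-171), -38142), Add(15017, Add(-93, Mul(-31, m)))) = Mul(Add(Pow(-171, 2), -38142), Add(15017, Add(-93, Mul(-31, 28)))) = Mul(Add(29241, -38142), Add(15017, Add(-93, -868))) = Mul(-8901, Add(15017, -961)) = Mul(-8901, 14056) = -125112456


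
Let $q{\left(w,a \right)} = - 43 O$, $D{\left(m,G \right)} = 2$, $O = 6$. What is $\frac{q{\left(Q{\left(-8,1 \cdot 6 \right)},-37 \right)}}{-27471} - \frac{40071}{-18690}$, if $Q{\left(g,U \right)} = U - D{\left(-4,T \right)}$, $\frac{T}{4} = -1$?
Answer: $\frac{122845829}{57048110} \approx 2.1534$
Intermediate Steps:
$T = -4$ ($T = 4 \left(-1\right) = -4$)
$Q{\left(g,U \right)} = -2 + U$ ($Q{\left(g,U \right)} = U - 2 = -2 + U$)
$q{\left(w,a \right)} = -258$ ($q{\left(w,a \right)} = \left(-43\right) 6 = -258$)
$\frac{q{\left(Q{\left(-8,1 \cdot 6 \right)},-37 \right)}}{-27471} - \frac{40071}{-18690} = - \frac{258}{-27471} - \frac{40071}{-18690} = \left(-258\right) \left(- \frac{1}{27471}\right) - - \frac{13357}{6230} = \frac{86}{9157} + \frac{13357}{6230} = \frac{122845829}{57048110}$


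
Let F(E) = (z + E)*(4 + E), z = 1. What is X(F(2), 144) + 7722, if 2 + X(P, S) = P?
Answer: 7738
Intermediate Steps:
F(E) = (1 + E)*(4 + E)
X(P, S) = -2 + P
X(F(2), 144) + 7722 = (-2 + (4 + 2² + 5*2)) + 7722 = (-2 + (4 + 4 + 10)) + 7722 = (-2 + 18) + 7722 = 16 + 7722 = 7738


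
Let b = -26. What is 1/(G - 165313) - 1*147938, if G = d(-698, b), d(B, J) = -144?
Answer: -24477377667/165457 ≈ -1.4794e+5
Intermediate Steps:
G = -144
1/(G - 165313) - 1*147938 = 1/(-144 - 165313) - 1*147938 = 1/(-165457) - 147938 = -1/165457 - 147938 = -24477377667/165457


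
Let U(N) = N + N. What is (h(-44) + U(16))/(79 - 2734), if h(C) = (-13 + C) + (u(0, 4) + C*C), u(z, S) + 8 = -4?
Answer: -211/295 ≈ -0.71525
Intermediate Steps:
U(N) = 2*N
u(z, S) = -12 (u(z, S) = -8 - 4 = -12)
h(C) = -25 + C + C² (h(C) = (-13 + C) + (-12 + C*C) = (-13 + C) + (-12 + C²) = -25 + C + C²)
(h(-44) + U(16))/(79 - 2734) = ((-25 - 44 + (-44)²) + 2*16)/(79 - 2734) = ((-25 - 44 + 1936) + 32)/(-2655) = (1867 + 32)*(-1/2655) = 1899*(-1/2655) = -211/295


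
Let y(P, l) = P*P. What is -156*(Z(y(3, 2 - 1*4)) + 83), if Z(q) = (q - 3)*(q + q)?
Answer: -29796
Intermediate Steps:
y(P, l) = P²
Z(q) = 2*q*(-3 + q) (Z(q) = (-3 + q)*(2*q) = 2*q*(-3 + q))
-156*(Z(y(3, 2 - 1*4)) + 83) = -156*(2*3²*(-3 + 3²) + 83) = -156*(2*9*(-3 + 9) + 83) = -156*(2*9*6 + 83) = -156*(108 + 83) = -156*191 = -29796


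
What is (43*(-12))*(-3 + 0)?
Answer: 1548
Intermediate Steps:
(43*(-12))*(-3 + 0) = -516*(-3) = 1548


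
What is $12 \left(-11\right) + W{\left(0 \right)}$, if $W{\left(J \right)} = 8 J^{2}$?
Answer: $-132$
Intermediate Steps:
$12 \left(-11\right) + W{\left(0 \right)} = 12 \left(-11\right) + 8 \cdot 0^{2} = -132 + 8 \cdot 0 = -132 + 0 = -132$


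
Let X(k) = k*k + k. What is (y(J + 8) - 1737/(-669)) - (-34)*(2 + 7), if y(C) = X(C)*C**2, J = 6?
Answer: 9247497/223 ≈ 41469.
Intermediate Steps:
X(k) = k + k**2 (X(k) = k**2 + k = k + k**2)
y(C) = C**3*(1 + C) (y(C) = (C*(1 + C))*C**2 = C**3*(1 + C))
(y(J + 8) - 1737/(-669)) - (-34)*(2 + 7) = ((6 + 8)**3*(1 + (6 + 8)) - 1737/(-669)) - (-34)*(2 + 7) = (14**3*(1 + 14) - 1737*(-1)/669) - (-34)*9 = (2744*15 - 1*(-579/223)) - 1*(-306) = (41160 + 579/223) + 306 = 9179259/223 + 306 = 9247497/223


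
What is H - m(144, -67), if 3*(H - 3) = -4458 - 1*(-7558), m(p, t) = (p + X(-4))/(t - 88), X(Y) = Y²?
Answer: 96475/93 ≈ 1037.4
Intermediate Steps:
m(p, t) = (16 + p)/(-88 + t) (m(p, t) = (p + (-4)²)/(t - 88) = (p + 16)/(-88 + t) = (16 + p)/(-88 + t))
H = 3109/3 (H = 3 + (-4458 - 1*(-7558))/3 = 3 + (-4458 + 7558)/3 = 3 + (⅓)*3100 = 3 + 3100/3 = 3109/3 ≈ 1036.3)
H - m(144, -67) = 3109/3 - (16 + 144)/(-88 - 67) = 3109/3 - 160/(-155) = 3109/3 - (-1)*160/155 = 3109/3 - 1*(-32/31) = 3109/3 + 32/31 = 96475/93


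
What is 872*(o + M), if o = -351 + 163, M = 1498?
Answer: 1142320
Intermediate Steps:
o = -188
872*(o + M) = 872*(-188 + 1498) = 872*1310 = 1142320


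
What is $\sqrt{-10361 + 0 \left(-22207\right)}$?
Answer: $i \sqrt{10361} \approx 101.79 i$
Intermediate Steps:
$\sqrt{-10361 + 0 \left(-22207\right)} = \sqrt{-10361 + 0} = \sqrt{-10361} = i \sqrt{10361}$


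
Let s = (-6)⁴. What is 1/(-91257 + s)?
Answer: -1/89961 ≈ -1.1116e-5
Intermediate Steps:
s = 1296
1/(-91257 + s) = 1/(-91257 + 1296) = 1/(-89961) = -1/89961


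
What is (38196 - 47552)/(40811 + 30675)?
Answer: -4678/35743 ≈ -0.13088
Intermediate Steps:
(38196 - 47552)/(40811 + 30675) = -9356/71486 = -9356*1/71486 = -4678/35743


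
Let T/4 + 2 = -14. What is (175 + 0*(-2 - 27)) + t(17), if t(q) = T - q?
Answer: 94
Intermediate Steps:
T = -64 (T = -8 + 4*(-14) = -8 - 56 = -64)
t(q) = -64 - q
(175 + 0*(-2 - 27)) + t(17) = (175 + 0*(-2 - 27)) + (-64 - 1*17) = (175 + 0*(-29)) + (-64 - 17) = (175 + 0) - 81 = 175 - 81 = 94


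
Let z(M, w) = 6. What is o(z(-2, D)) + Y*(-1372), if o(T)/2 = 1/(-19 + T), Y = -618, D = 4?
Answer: 11022646/13 ≈ 8.4790e+5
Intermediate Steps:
o(T) = 2/(-19 + T)
o(z(-2, D)) + Y*(-1372) = 2/(-19 + 6) - 618*(-1372) = 2/(-13) + 847896 = 2*(-1/13) + 847896 = -2/13 + 847896 = 11022646/13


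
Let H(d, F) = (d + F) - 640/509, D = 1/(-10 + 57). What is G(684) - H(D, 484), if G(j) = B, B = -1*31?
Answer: -12290774/23923 ≈ -513.76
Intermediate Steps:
D = 1/47 ≈ 0.021277
H(d, F) = -640/509 + F + d (H(d, F) = (F + d) - 640*1/509 = (F + d) - 640/509 = -640/509 + F + d)
B = -31
G(j) = -31
G(684) - H(D, 484) = -31 - (-640/509 + 484 + 1/47) = -31 - 1*11549161/23923 = -31 - 11549161/23923 = -12290774/23923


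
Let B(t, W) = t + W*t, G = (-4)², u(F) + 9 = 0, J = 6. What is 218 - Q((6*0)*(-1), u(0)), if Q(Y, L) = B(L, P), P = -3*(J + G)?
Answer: -367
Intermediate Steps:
u(F) = -9 (u(F) = -9 + 0 = -9)
G = 16
P = -66 (P = -3*(6 + 16) = -3*22 = -66)
Q(Y, L) = -65*L (Q(Y, L) = L*(1 - 66) = L*(-65) = -65*L)
218 - Q((6*0)*(-1), u(0)) = 218 - (-65)*(-9) = 218 - 1*585 = 218 - 585 = -367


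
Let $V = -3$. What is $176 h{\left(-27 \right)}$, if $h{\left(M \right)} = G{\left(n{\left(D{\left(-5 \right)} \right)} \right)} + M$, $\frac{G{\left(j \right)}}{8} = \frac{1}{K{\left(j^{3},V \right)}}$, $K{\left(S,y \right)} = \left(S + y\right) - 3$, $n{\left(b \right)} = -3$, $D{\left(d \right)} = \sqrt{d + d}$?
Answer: $- \frac{14384}{3} \approx -4794.7$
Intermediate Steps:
$D{\left(d \right)} = \sqrt{2} \sqrt{d}$ ($D{\left(d \right)} = \sqrt{2 d} = \sqrt{2} \sqrt{d}$)
$K{\left(S,y \right)} = -3 + S + y$
$G{\left(j \right)} = \frac{8}{-6 + j^{3}}$ ($G{\left(j \right)} = \frac{8}{-3 + j^{3} - 3} = \frac{8}{-6 + j^{3}}$)
$h{\left(M \right)} = - \frac{8}{33} + M$ ($h{\left(M \right)} = \frac{8}{-6 + \left(-3\right)^{3}} + M = \frac{8}{-6 - 27} + M = \frac{8}{-33} + M = 8 \left(- \frac{1}{33}\right) + M = - \frac{8}{33} + M$)
$176 h{\left(-27 \right)} = 176 \left(- \frac{8}{33} - 27\right) = 176 \left(- \frac{899}{33}\right) = - \frac{14384}{3}$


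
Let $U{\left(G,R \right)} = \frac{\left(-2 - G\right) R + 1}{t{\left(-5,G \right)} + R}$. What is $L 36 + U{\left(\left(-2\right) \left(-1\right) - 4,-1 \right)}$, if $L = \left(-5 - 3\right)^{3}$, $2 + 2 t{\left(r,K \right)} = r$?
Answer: $- \frac{165890}{9} \approx -18432.0$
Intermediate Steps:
$t{\left(r,K \right)} = -1 + \frac{r}{2}$
$U{\left(G,R \right)} = \frac{1 + R \left(-2 - G\right)}{- \frac{7}{2} + R}$ ($U{\left(G,R \right)} = \frac{\left(-2 - G\right) R + 1}{\left(-1 + \frac{1}{2} \left(-5\right)\right) + R} = \frac{R \left(-2 - G\right) + 1}{\left(-1 - \frac{5}{2}\right) + R} = \frac{1 + R \left(-2 - G\right)}{- \frac{7}{2} + R}$)
$L = -512$ ($L = \left(-5 - 3\right)^{3} = \left(-8\right)^{3} = -512$)
$L 36 + U{\left(\left(-2\right) \left(-1\right) - 4,-1 \right)} = \left(-512\right) 36 + \frac{2 \left(1 - -2 - \left(\left(-2\right) \left(-1\right) - 4\right) \left(-1\right)\right)}{-7 + 2 \left(-1\right)} = -18432 + \frac{2 \left(1 + 2 - \left(2 - 4\right) \left(-1\right)\right)}{-7 - 2} = -18432 + \frac{2 \left(1 + 2 - \left(-2\right) \left(-1\right)\right)}{-9} = -18432 + 2 \left(- \frac{1}{9}\right) \left(1 + 2 - 2\right) = -18432 + 2 \left(- \frac{1}{9}\right) 1 = -18432 - \frac{2}{9} = - \frac{165890}{9}$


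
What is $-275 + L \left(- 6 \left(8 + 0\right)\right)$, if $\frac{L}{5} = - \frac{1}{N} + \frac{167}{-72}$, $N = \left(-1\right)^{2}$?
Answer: $\frac{1565}{3} \approx 521.67$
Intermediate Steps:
$N = 1$
$L = - \frac{1195}{72}$ ($L = 5 \left(- 1^{-1} + \frac{167}{-72}\right) = 5 \left(\left(-1\right) 1 + 167 \left(- \frac{1}{72}\right)\right) = 5 \left(-1 - \frac{167}{72}\right) = 5 \left(- \frac{239}{72}\right) = - \frac{1195}{72} \approx -16.597$)
$-275 + L \left(- 6 \left(8 + 0\right)\right) = -275 - \frac{1195 \left(- 6 \left(8 + 0\right)\right)}{72} = -275 - \frac{1195 \left(\left(-6\right) 8\right)}{72} = -275 - - \frac{2390}{3} = -275 + \frac{2390}{3} = \frac{1565}{3}$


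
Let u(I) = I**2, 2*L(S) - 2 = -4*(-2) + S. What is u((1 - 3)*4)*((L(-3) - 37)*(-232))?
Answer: 497408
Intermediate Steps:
L(S) = 5 + S/2 (L(S) = 1 + (-4*(-2) + S)/2 = 1 + (8 + S)/2 = 1 + (4 + S/2) = 5 + S/2)
u((1 - 3)*4)*((L(-3) - 37)*(-232)) = ((1 - 3)*4)**2*(((5 + (1/2)*(-3)) - 37)*(-232)) = (-2*4)**2*(((5 - 3/2) - 37)*(-232)) = (-8)**2*((7/2 - 37)*(-232)) = 64*(-67/2*(-232)) = 64*7772 = 497408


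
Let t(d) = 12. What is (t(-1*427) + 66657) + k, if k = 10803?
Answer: 77472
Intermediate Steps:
(t(-1*427) + 66657) + k = (12 + 66657) + 10803 = 66669 + 10803 = 77472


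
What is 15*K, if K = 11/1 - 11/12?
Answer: 605/4 ≈ 151.25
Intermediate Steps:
K = 121/12 (K = 11*1 - 11*1/12 = 11 - 11/12 = 121/12 ≈ 10.083)
15*K = 15*(121/12) = 605/4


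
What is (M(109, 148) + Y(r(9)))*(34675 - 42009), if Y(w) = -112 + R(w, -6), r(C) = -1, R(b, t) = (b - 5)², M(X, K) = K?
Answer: -528048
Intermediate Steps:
R(b, t) = (-5 + b)²
Y(w) = -112 + (-5 + w)²
(M(109, 148) + Y(r(9)))*(34675 - 42009) = (148 + (-112 + (-5 - 1)²))*(34675 - 42009) = (148 + (-112 + (-6)²))*(-7334) = (148 + (-112 + 36))*(-7334) = (148 - 76)*(-7334) = 72*(-7334) = -528048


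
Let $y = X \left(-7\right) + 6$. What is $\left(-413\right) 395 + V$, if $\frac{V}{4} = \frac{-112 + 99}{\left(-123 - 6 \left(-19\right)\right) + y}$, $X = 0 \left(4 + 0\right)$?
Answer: $- \frac{489353}{3} \approx -1.6312 \cdot 10^{5}$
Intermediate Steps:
$X = 0$ ($X = 0 \cdot 4 = 0$)
$y = 6$ ($y = 0 \left(-7\right) + 6 = 0 + 6 = 6$)
$V = \frac{52}{3}$ ($V = 4 \frac{-112 + 99}{\left(-123 - 6 \left(-19\right)\right) + 6} = 4 \left(- \frac{13}{\left(-123 - -114\right) + 6}\right) = 4 \left(- \frac{13}{\left(-123 + 114\right) + 6}\right) = 4 \left(- \frac{13}{-9 + 6}\right) = 4 \left(- \frac{13}{-3}\right) = 4 \left(\left(-13\right) \left(- \frac{1}{3}\right)\right) = 4 \cdot \frac{13}{3} = \frac{52}{3} \approx 17.333$)
$\left(-413\right) 395 + V = \left(-413\right) 395 + \frac{52}{3} = -163135 + \frac{52}{3} = - \frac{489353}{3}$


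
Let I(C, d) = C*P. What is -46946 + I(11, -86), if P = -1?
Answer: -46957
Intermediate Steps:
I(C, d) = -C (I(C, d) = C*(-1) = -C)
-46946 + I(11, -86) = -46946 - 1*11 = -46946 - 11 = -46957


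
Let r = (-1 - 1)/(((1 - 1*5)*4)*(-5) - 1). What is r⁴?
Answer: 16/38950081 ≈ 4.1078e-7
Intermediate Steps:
r = -2/79 (r = -2/(((1 - 5)*4)*(-5) - 1) = -2/(-4*4*(-5) - 1) = -2/(-16*(-5) - 1) = -2/(80 - 1) = -2/79 ≈ -0.025316)
r⁴ = (-2/79)⁴ = 16/38950081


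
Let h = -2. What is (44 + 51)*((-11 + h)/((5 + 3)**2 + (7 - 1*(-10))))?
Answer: -1235/81 ≈ -15.247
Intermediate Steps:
(44 + 51)*((-11 + h)/((5 + 3)**2 + (7 - 1*(-10)))) = (44 + 51)*((-11 - 2)/((5 + 3)**2 + (7 - 1*(-10)))) = 95*(-13/(8**2 + (7 + 10))) = 95*(-13/(64 + 17)) = 95*(-13/81) = -1235/81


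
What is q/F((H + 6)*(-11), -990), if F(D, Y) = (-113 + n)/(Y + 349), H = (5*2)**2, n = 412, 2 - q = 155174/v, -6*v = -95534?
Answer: 237162308/14282333 ≈ 16.605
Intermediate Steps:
v = 47767/3 (v = -1/6*(-95534) = 47767/3 ≈ 15922.)
q = -369988/47767 (q = 2 - 155174/47767/3 = 2 - 155174*3/47767 = 2 - 1*465522/47767 = 2 - 465522/47767 = -369988/47767 ≈ -7.7457)
H = 100 (H = 10**2 = 100)
F(D, Y) = 299/(349 + Y) (F(D, Y) = (-113 + 412)/(Y + 349) = 299/(349 + Y))
q/F((H + 6)*(-11), -990) = -369988/(47767*(299/(349 - 990))) = -369988/(47767*(299/(-641))) = -369988/(47767*(299*(-1/641))) = -369988/(47767*(-299/641)) = -369988/47767*(-641/299) = 237162308/14282333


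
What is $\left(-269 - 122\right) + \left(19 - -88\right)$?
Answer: $-284$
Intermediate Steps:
$\left(-269 - 122\right) + \left(19 - -88\right) = -391 + \left(19 + 88\right) = -391 + 107 = -284$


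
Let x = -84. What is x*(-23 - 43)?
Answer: 5544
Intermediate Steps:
x*(-23 - 43) = -84*(-23 - 43) = -84*(-66) = 5544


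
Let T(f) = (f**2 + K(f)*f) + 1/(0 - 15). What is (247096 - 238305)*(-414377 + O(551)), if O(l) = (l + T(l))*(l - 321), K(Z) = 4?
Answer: 1847362392233/3 ≈ 6.1579e+11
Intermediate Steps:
T(f) = -1/15 + f**2 + 4*f (T(f) = (f**2 + 4*f) + 1/(0 - 15) = (f**2 + 4*f) + 1/(-15) = (f**2 + 4*f) - 1/15 = -1/15 + f**2 + 4*f)
O(l) = (-321 + l)*(-1/15 + l**2 + 5*l) (O(l) = (l + (-1/15 + l**2 + 4*l))*(l - 321) = (-1/15 + l**2 + 5*l)*(-321 + l) = (-321 + l)*(-1/15 + l**2 + 5*l))
(247096 - 238305)*(-414377 + O(551)) = (247096 - 238305)*(-414377 + (107/5 + 551**3 - 316*551**2 - 24076/15*551)) = 8791*(-414377 + (107/5 + 167284151 - 316*303601 - 13265876/15)) = 8791*(-414377 + (107/5 + 167284151 - 95937916 - 13265876/15)) = 8791*(-414377 + 211385594/3) = 8791*(210142463/3) = 1847362392233/3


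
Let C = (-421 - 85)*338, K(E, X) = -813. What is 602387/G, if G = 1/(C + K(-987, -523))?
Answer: -103514784467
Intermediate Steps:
C = -171028 (C = -506*338 = -171028)
G = -1/171841 (G = 1/(-171028 - 813) = 1/(-171841) = -1/171841 ≈ -5.8193e-6)
602387/G = 602387/(-1/171841) = 602387*(-171841) = -103514784467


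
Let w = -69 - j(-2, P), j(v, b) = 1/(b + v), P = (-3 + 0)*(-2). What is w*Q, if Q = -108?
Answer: 7479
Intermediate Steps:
P = 6 (P = -3*(-2) = 6)
w = -277/4 (w = -69 - 1/(6 - 2) = -69 - 1/4 = -277/4 ≈ -69.250)
w*Q = -277/4*(-108) = 7479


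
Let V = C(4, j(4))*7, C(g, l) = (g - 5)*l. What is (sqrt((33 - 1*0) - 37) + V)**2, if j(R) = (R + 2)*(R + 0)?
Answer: 28220 - 672*I ≈ 28220.0 - 672.0*I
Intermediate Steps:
j(R) = R*(2 + R) (j(R) = (2 + R)*R = R*(2 + R))
C(g, l) = l*(-5 + g) (C(g, l) = (-5 + g)*l = l*(-5 + g))
V = -168 (V = ((4*(2 + 4))*(-5 + 4))*7 = ((4*6)*(-1))*7 = (24*(-1))*7 = -24*7 = -168)
(sqrt((33 - 1*0) - 37) + V)**2 = (sqrt((33 - 1*0) - 37) - 168)**2 = (sqrt((33 + 0) - 37) - 168)**2 = (sqrt(33 - 37) - 168)**2 = (sqrt(-4) - 168)**2 = (2*I - 168)**2 = (-168 + 2*I)**2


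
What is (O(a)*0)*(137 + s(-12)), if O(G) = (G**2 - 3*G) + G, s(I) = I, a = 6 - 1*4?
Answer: 0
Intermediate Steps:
a = 2 (a = 6 - 4 = 2)
O(G) = G**2 - 2*G
(O(a)*0)*(137 + s(-12)) = ((2*(-2 + 2))*0)*(137 - 12) = ((2*0)*0)*125 = (0*0)*125 = 0*125 = 0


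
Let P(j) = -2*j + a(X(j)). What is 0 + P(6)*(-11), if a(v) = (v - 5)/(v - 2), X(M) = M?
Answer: 517/4 ≈ 129.25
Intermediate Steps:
a(v) = (-5 + v)/(-2 + v)
P(j) = -2*j + (-5 + j)/(-2 + j)
0 + P(6)*(-11) = 0 + ((-5 + 6 - 2*6*(-2 + 6))/(-2 + 6))*(-11) = 0 + ((-5 + 6 - 2*6*4)/4)*(-11) = 0 + ((-5 + 6 - 48)/4)*(-11) = 0 + ((¼)*(-47))*(-11) = 0 - 47/4*(-11) = 0 + 517/4 = 517/4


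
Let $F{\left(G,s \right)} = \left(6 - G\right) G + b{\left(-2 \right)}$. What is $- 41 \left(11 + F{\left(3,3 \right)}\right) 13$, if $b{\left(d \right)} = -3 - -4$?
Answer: $-11193$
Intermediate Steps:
$b{\left(d \right)} = 1$ ($b{\left(d \right)} = -3 + 4 = 1$)
$F{\left(G,s \right)} = 1 + G \left(6 - G\right)$ ($F{\left(G,s \right)} = \left(6 - G\right) G + 1 = G \left(6 - G\right) + 1 = 1 + G \left(6 - G\right)$)
$- 41 \left(11 + F{\left(3,3 \right)}\right) 13 = - 41 \left(11 + \left(1 - 3^{2} + 6 \cdot 3\right)\right) 13 = - 41 \left(11 + \left(1 - 9 + 18\right)\right) 13 = - 41 \left(11 + 10\right) 13 = - 41 \cdot 21 \cdot 13 = \left(-41\right) 273 = -11193$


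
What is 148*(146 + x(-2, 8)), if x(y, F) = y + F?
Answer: 22496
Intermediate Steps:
x(y, F) = F + y
148*(146 + x(-2, 8)) = 148*(146 + (8 - 2)) = 148*(146 + 6) = 148*152 = 22496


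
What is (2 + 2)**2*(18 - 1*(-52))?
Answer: 1120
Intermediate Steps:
(2 + 2)**2*(18 - 1*(-52)) = 4**2*(18 + 52) = 16*70 = 1120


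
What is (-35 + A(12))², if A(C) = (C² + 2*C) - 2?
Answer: 17161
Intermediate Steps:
A(C) = -2 + C² + 2*C
(-35 + A(12))² = (-35 + (-2 + 12² + 2*12))² = (-35 + (-2 + 144 + 24))² = (-35 + 166)² = 131² = 17161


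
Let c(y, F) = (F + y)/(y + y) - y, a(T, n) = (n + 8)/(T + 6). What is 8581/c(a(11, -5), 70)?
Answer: 875262/20263 ≈ 43.195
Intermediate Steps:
a(T, n) = (8 + n)/(6 + T)
c(y, F) = -y + (F + y)/(2*y) (c(y, F) = (F + y)/((2*y)) - y = (F + y)*(1/(2*y)) - y = (F + y)/(2*y) - y = -y + (F + y)/(2*y))
8581/c(a(11, -5), 70) = 8581/(½ - (8 - 5)/(6 + 11) + (½)*70/((8 - 5)/(6 + 11))) = 8581/(½ - 3/17 + (½)*70/(3/17)) = 8581/(½ - 3/17 + (½)*70/((1/17)*3)) = 8581/(½ - 1*3/17 + (½)*70/(3/17)) = 8581/(½ - 3/17 + (½)*70*(17/3)) = 8581/(½ - 3/17 + 595/3) = 8581/(20263/102) = 8581*(102/20263) = 875262/20263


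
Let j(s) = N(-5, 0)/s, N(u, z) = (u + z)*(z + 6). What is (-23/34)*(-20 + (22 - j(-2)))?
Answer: 299/34 ≈ 8.7941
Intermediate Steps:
N(u, z) = (6 + z)*(u + z) (N(u, z) = (u + z)*(6 + z) = (6 + z)*(u + z))
j(s) = -30/s (j(s) = (0**2 + 6*(-5) + 6*0 - 5*0)/s = (0 - 30 + 0 + 0)/s = -30/s)
(-23/34)*(-20 + (22 - j(-2))) = (-23/34)*(-20 + (22 - (-30)/(-2))) = (-23*1/34)*(-20 + (22 - (-30)*(-1)/2)) = -23*(-20 + (22 - 1*15))/34 = -23*(-20 + (22 - 15))/34 = -23*(-20 + 7)/34 = -23/34*(-13) = 299/34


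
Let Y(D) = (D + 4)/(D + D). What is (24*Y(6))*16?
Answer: 320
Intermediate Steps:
Y(D) = (4 + D)/(2*D) (Y(D) = (4 + D)/((2*D)) = (4 + D)*(1/(2*D)) = (4 + D)/(2*D))
(24*Y(6))*16 = (24*((1/2)*(4 + 6)/6))*16 = (24*((1/2)*(1/6)*10))*16 = (24*(5/6))*16 = 20*16 = 320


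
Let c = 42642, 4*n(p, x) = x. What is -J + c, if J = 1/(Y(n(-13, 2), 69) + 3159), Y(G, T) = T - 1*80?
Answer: 134237015/3148 ≈ 42642.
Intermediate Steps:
n(p, x) = x/4
Y(G, T) = -80 + T (Y(G, T) = T - 80 = -80 + T)
J = 1/3148 (J = 1/((-80 + 69) + 3159) = 1/(-11 + 3159) = 1/3148 ≈ 0.00031766)
-J + c = -1*1/3148 + 42642 = -1/3148 + 42642 = 134237015/3148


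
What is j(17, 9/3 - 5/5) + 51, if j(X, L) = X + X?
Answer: 85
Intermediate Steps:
j(X, L) = 2*X
j(17, 9/3 - 5/5) + 51 = 2*17 + 51 = 34 + 51 = 85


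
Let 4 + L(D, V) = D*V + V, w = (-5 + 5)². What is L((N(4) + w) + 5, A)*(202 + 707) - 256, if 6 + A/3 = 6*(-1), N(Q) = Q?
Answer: -331132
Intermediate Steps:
w = 0 (w = 0² = 0)
A = -36 (A = -18 + 3*(6*(-1)) = -18 + 3*(-6) = -18 - 18 = -36)
L(D, V) = -4 + V + D*V (L(D, V) = -4 + (D*V + V) = -4 + (V + D*V) = -4 + V + D*V)
L((N(4) + w) + 5, A)*(202 + 707) - 256 = (-4 - 36 + ((4 + 0) + 5)*(-36))*(202 + 707) - 256 = (-4 - 36 + (4 + 5)*(-36))*909 - 256 = (-4 - 36 + 9*(-36))*909 - 256 = (-4 - 36 - 324)*909 - 256 = -364*909 - 256 = -330876 - 256 = -331132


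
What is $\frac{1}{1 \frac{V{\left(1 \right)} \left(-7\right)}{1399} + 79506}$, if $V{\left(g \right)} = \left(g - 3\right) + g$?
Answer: $\frac{1399}{111228901} \approx 1.2578 \cdot 10^{-5}$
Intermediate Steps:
$V{\left(g \right)} = -3 + 2 g$ ($V{\left(g \right)} = \left(-3 + g\right) + g = -3 + 2 g$)
$\frac{1}{1 \frac{V{\left(1 \right)} \left(-7\right)}{1399} + 79506} = \frac{1}{1 \frac{\left(-3 + 2 \cdot 1\right) \left(-7\right)}{1399} + 79506} = \frac{1}{1 \left(-3 + 2\right) \left(-7\right) \frac{1}{1399} + 79506} = \frac{1}{1 \left(-1\right) \left(-7\right) \frac{1}{1399} + 79506} = \frac{1}{1 \cdot 7 \cdot \frac{1}{1399} + 79506} = \frac{1}{1 \cdot \frac{7}{1399} + 79506} = \frac{1}{\frac{7}{1399} + 79506} = \frac{1}{\frac{111228901}{1399}} = \frac{1399}{111228901}$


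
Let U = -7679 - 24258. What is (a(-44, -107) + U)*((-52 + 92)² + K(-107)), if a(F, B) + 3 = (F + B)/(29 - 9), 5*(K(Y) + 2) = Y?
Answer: -5036850733/100 ≈ -5.0369e+7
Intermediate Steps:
K(Y) = -2 + Y/5
a(F, B) = -3 + B/20 + F/20 (a(F, B) = -3 + (F + B)/(29 - 9) = -3 + (B + F)/20 = -3 + (B + F)*(1/20) = -3 + (B/20 + F/20) = -3 + B/20 + F/20)
U = -31937
(a(-44, -107) + U)*((-52 + 92)² + K(-107)) = ((-3 + (1/20)*(-107) + (1/20)*(-44)) - 31937)*((-52 + 92)² + (-2 + (⅕)*(-107))) = ((-3 - 107/20 - 11/5) - 31937)*(40² + (-2 - 107/5)) = (-211/20 - 31937)*(1600 - 117/5) = -638951/20*7883/5 = -5036850733/100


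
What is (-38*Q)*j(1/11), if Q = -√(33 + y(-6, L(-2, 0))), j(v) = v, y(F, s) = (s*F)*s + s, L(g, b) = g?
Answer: 38*√7/11 ≈ 9.1399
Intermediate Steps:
y(F, s) = s + F*s² (y(F, s) = (F*s)*s + s = F*s² + s = s + F*s²)
Q = -√7 (Q = -√(33 - 2*(1 - 6*(-2))) = -√(33 - 2*(1 + 12)) = -√(33 - 2*13) = -√(33 - 26) = -√7 ≈ -2.6458)
(-38*Q)*j(1/11) = -(-38)*√7/11 = (38*√7)*(1/11) = 38*√7/11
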